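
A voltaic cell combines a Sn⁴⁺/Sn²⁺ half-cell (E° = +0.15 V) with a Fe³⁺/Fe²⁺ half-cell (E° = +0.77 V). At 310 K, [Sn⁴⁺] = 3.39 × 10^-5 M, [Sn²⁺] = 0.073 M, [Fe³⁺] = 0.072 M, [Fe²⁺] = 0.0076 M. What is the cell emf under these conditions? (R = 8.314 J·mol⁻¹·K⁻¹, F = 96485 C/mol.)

0.783 V

The Fe³⁺/Fe²⁺ couple has the higher reduction potential and acts as the cathode, so E°_cell = +0.77 − (+0.15) = 0.62 V.
Balancing electrons gives n = 2; the reaction quotient is Q = [Sn⁴⁺]·[Fe²⁺]^2/([Sn²⁺]·[Fe³⁺]^2) = 5.17 × 10^-6.
E = E° − (RT/nF) ln Q = 0.62 − (8.314×310)/(2×96485) × (-12.172) = 0.620 + 0.163 = 0.783 V.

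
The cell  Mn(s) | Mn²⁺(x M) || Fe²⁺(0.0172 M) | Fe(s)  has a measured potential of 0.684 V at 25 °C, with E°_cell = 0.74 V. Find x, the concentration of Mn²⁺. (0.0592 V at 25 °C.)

From the Nernst equation, log Q = n(E° − E)/0.0592 = 2(0.74 − 0.684)/0.0592 = 1.892, so Q = 78.0.
With Q = [Mn²⁺]/[Fe²⁺] and the known concentrations, [Mn²⁺] in the numerator gives [Mn²⁺] = 1.3 M.

1.3 M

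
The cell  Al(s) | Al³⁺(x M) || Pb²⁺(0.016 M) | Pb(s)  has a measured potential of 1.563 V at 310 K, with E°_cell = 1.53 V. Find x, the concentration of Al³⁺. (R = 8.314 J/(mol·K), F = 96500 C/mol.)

5 × 10^-5 M

From the Nernst equation, ln Q = nF(E° − E)/RT = 6×96500×(1.53 − 1.563)/(8.314×310) = -7.413, so Q = 6.03 × 10^-4.
With Q = [Al³⁺]^2/[Pb²⁺]^3 and the known concentrations, [Al³⁺]^2 in the numerator gives [Al³⁺] = 5 × 10^-5 M.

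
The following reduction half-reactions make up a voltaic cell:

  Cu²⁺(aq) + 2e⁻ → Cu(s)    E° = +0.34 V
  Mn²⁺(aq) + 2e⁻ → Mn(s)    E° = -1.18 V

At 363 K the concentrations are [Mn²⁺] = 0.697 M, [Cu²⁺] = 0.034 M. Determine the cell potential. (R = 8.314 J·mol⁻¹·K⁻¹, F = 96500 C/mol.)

1.47 V

The Cu²⁺/Cu couple has the higher reduction potential and acts as the cathode, so E°_cell = +0.34 − (-1.18) = 1.52 V.
Balancing electrons gives n = 2; the reaction quotient is Q = [Mn²⁺]/[Cu²⁺] = 20.5.
E = E° − (RT/nF) ln Q = 1.52 − (8.314×363)/(2×96500) × (3.020) = 1.520 − 0.047 = 1.473 V.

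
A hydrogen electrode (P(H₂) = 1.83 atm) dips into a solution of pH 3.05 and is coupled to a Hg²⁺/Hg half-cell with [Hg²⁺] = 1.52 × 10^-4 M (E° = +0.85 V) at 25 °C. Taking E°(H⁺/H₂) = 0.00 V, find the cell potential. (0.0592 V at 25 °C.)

0.93 V

The Hg²⁺/Hg couple is the cathode, so E°_cell = 0.85 V; n = 2.
[H⁺] = 10^(−3.05) = 8.9 × 10^-4 M, and Q = [H⁺]^2 / ([Hg²⁺]·P(H₂)) = 0.00286.
E = E° − (0.0592/2) log Q = 0.85 − (0.0592/2)(-2.544) = 0.925 V.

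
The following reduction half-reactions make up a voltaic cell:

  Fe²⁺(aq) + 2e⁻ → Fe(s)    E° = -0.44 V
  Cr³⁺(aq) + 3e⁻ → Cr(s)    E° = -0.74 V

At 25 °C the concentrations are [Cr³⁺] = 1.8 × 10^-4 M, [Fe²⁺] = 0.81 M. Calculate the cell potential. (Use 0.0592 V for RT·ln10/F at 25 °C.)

0.371 V

The Fe²⁺/Fe couple has the higher reduction potential and acts as the cathode, so E°_cell = -0.44 − (-0.74) = 0.30 V.
Balancing electrons gives n = 6; the reaction quotient is Q = [Cr³⁺]^2/[Fe²⁺]^3 = 6.1 × 10^-8.
At 25 °C, E = E° − (0.0592/n) log Q = 0.30 − (0.0592/6)(-7.215) = 0.300 + 0.071 = 0.371 V.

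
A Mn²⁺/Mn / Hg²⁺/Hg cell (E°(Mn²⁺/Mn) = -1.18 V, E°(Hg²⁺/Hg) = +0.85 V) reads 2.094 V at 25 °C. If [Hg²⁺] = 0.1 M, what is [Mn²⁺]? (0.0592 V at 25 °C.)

6.9 × 10^-4 M

From the Nernst equation, log Q = n(E° − E)/0.0592 = 2(2.03 − 2.094)/0.0592 = -2.162, so Q = 0.00688.
With Q = [Mn²⁺]/[Hg²⁺] and the known concentrations, [Mn²⁺] in the numerator gives [Mn²⁺] = 6.9 × 10^-4 M.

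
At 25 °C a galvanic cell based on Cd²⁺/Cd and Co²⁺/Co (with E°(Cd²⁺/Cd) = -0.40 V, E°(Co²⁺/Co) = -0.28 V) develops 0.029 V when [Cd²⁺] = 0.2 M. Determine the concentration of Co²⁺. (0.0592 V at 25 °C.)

From the Nernst equation, log Q = n(E° − E)/0.0592 = 2(0.12 − 0.029)/0.0592 = 3.074, so Q = 1190.
With Q = [Cd²⁺]/[Co²⁺] and the known concentrations, [Co²⁺] in the denominator gives [Co²⁺] = 1.7 × 10^-4 M.

1.7 × 10^-4 M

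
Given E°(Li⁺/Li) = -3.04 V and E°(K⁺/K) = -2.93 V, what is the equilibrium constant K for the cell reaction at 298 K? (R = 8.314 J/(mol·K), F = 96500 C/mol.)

73

E°_cell = -2.93 − (-3.04) = 0.11 V, with n = 1 electron transferred.
At equilibrium E = 0, so the Nernst equation gives ln K = nFE°/RT = (1)(96500)(0.11)/((8.314)(298)) = 4.28.
K = e^4.28 = 73.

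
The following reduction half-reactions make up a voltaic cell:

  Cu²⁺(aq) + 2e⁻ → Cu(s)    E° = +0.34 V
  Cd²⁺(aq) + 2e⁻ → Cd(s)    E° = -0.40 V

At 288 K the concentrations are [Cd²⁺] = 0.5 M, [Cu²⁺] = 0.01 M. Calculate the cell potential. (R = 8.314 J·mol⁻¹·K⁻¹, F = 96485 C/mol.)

The Cu²⁺/Cu couple has the higher reduction potential and acts as the cathode, so E°_cell = +0.34 − (-0.40) = 0.74 V.
Balancing electrons gives n = 2; the reaction quotient is Q = [Cd²⁺]/[Cu²⁺] = 50.0.
E = E° − (RT/nF) ln Q = 0.74 − (8.314×288)/(2×96485) × (3.912) = 0.740 − 0.049 = 0.691 V.

0.691 V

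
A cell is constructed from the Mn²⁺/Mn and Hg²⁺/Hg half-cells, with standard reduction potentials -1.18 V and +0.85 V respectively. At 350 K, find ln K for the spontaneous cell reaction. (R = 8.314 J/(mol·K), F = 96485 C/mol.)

ln K = 134.6

E°_cell = +0.85 − (-1.18) = 2.03 V, with n = 2 electrons transferred.
At equilibrium E = 0, so the Nernst equation gives ln K = nFE°/RT = (2)(96485)(2.03)/((8.314)(350)) = 134.62.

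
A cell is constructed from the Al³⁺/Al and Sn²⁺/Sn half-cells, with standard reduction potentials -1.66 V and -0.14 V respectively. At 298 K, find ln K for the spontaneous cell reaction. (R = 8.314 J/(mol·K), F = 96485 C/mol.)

ln K = 355.2

E°_cell = -0.14 − (-1.66) = 1.52 V, with n = 6 electrons transferred.
At equilibrium E = 0, so the Nernst equation gives ln K = nFE°/RT = (6)(96485)(1.52)/((8.314)(298)) = 355.16.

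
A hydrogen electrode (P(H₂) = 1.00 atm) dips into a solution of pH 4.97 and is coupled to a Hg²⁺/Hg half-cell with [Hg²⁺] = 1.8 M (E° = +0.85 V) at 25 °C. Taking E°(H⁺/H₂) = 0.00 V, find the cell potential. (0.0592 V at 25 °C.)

1.15 V

The Hg²⁺/Hg couple is the cathode, so E°_cell = 0.85 V; n = 2.
[H⁺] = 10^(−4.97) = 1.1 × 10^-5 M, and Q = [H⁺]^2 / ([Hg²⁺]·P(H₂)) = 6.38 × 10^-11.
E = E° − (0.0592/2) log Q = 0.85 − (0.0592/2)(-10.195) = 1.152 V.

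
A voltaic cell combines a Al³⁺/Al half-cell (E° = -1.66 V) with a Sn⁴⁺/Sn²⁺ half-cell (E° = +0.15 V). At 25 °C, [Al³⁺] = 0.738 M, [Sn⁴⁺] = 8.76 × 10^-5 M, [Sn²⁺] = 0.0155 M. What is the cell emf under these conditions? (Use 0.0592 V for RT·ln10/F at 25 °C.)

1.75 V

The Sn⁴⁺/Sn²⁺ couple has the higher reduction potential and acts as the cathode, so E°_cell = +0.15 − (-1.66) = 1.81 V.
Balancing electrons gives n = 6; the reaction quotient is Q = [Al³⁺]^2·[Sn²⁺]^3/[Sn⁴⁺]^3 = 3.02 × 10^6.
At 25 °C, E = E° − (0.0592/n) log Q = 1.81 − (0.0592/6)(6.480) = 1.810 − 0.064 = 1.746 V.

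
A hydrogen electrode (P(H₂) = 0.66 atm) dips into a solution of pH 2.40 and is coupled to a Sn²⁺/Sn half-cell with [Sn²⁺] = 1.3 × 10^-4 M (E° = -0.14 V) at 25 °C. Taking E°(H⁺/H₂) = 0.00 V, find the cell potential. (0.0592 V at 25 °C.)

0.12 V

The hydrogen couple is the cathode, so E°_cell = 0.14 V; n = 2.
[H⁺] = 10^(−2.40) = 0.0040 M, and Q = [Sn²⁺]·P(H₂) / [H⁺]^2 = 5.41.
E = E° − (0.0592/2) log Q = 0.14 − (0.0592/2)(0.733) = 0.118 V.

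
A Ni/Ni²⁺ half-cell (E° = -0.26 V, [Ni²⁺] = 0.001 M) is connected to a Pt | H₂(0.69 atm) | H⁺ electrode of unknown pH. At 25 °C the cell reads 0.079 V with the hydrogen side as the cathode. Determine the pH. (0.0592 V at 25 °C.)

E°_cell = 0.26 V and n = 2.
log Q = n(E° − E)/0.0592 = 2×(0.26 − 0.079)/0.0592 = 6.115.
With Q = [Ni²⁺]·P(H₂) / [H⁺]^2, solving for [H⁺] gives log[H⁺] = -4.638, so pH = 4.64.

pH = 4.64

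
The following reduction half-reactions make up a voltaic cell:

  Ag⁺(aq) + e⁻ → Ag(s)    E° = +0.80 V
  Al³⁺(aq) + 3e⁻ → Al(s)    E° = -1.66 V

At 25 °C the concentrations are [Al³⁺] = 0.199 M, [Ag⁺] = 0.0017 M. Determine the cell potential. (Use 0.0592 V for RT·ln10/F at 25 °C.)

2.31 V

The Ag⁺/Ag couple has the higher reduction potential and acts as the cathode, so E°_cell = +0.80 − (-1.66) = 2.46 V.
Balancing electrons gives n = 3; the reaction quotient is Q = [Al³⁺]/[Ag⁺]^3 = 4.05 × 10^7.
At 25 °C, E = E° − (0.0592/n) log Q = 2.46 − (0.0592/3)(7.608) = 2.460 − 0.150 = 2.310 V.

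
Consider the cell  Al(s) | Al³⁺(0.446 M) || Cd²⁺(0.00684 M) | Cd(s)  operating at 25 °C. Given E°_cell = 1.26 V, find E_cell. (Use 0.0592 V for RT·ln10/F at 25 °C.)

1.20 V

Balancing electrons gives n = 6; the reaction quotient is Q = [Al³⁺]^2/[Cd²⁺]^3 = 6.22 × 10^5.
At 25 °C, E = E° − (0.0592/n) log Q = 1.26 − (0.0592/6)(5.794) = 1.260 − 0.057 = 1.203 V.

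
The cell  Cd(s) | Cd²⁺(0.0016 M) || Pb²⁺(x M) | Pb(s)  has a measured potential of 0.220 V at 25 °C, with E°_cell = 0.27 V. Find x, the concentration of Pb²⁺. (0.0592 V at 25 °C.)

From the Nernst equation, log Q = n(E° − E)/0.0592 = 2(0.27 − 0.220)/0.0592 = 1.689, so Q = 48.9.
With Q = [Cd²⁺]/[Pb²⁺] and the known concentrations, [Pb²⁺] in the denominator gives [Pb²⁺] = 3.3 × 10^-5 M.

3.3 × 10^-5 M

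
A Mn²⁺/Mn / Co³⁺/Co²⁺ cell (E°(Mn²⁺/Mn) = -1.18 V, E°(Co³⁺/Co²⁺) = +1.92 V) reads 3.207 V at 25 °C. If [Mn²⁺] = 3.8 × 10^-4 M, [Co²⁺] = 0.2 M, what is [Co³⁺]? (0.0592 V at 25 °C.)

From the Nernst equation, log Q = n(E° − E)/0.0592 = 2(3.10 − 3.207)/0.0592 = -3.615, so Q = 2.43 × 10^-4.
With Q = [Mn²⁺]·[Co²⁺]^2/[Co³⁺]^2 and the known concentrations, [Co³⁺]^2 in the denominator gives [Co³⁺] = 0.25 M.

0.25 M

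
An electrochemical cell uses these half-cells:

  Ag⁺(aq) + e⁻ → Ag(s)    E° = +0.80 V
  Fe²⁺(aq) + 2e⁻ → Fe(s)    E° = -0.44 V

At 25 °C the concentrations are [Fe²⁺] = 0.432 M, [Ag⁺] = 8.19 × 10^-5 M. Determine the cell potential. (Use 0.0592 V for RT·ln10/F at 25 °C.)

1.01 V

The Ag⁺/Ag couple has the higher reduction potential and acts as the cathode, so E°_cell = +0.80 − (-0.44) = 1.24 V.
Balancing electrons gives n = 2; the reaction quotient is Q = [Fe²⁺]/[Ag⁺]^2 = 6.44 × 10^7.
At 25 °C, E = E° − (0.0592/n) log Q = 1.24 − (0.0592/2)(7.809) = 1.240 − 0.231 = 1.009 V.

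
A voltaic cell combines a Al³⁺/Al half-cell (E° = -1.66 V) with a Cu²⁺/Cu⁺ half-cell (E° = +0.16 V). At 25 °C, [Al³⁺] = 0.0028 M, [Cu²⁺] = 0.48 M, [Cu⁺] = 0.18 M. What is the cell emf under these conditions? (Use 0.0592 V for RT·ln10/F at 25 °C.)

The Cu²⁺/Cu⁺ couple has the higher reduction potential and acts as the cathode, so E°_cell = +0.16 − (-1.66) = 1.82 V.
Balancing electrons gives n = 3; the reaction quotient is Q = [Al³⁺]·[Cu⁺]^3/[Cu²⁺]^3 = 1.48 × 10^-4.
At 25 °C, E = E° − (0.0592/n) log Q = 1.82 − (0.0592/3)(-3.831) = 1.820 + 0.076 = 1.896 V.

1.90 V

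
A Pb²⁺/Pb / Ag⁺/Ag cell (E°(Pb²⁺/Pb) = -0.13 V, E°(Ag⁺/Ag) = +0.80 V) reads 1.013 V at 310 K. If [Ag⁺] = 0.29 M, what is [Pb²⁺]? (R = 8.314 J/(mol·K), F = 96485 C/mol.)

From the Nernst equation, ln Q = nF(E° − E)/RT = 2×96485×(0.93 − 1.013)/(8.314×310) = -6.214, so Q = 0.00200.
With Q = [Pb²⁺]/[Ag⁺]^2 and the known concentrations, [Pb²⁺] in the numerator gives [Pb²⁺] = 1.7 × 10^-4 M.

1.7 × 10^-4 M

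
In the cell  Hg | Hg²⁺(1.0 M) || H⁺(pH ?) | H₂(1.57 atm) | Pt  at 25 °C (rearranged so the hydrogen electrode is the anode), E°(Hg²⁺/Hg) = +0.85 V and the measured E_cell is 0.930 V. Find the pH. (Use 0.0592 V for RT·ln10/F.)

pH = 1.25

E°_cell = 0.85 V and n = 2.
log Q = n(E° − E)/0.0592 = 2×(0.85 − 0.930)/0.0592 = -2.703.
With Q = [H⁺]^2 / ([Hg²⁺]·P(H₂)), solving for [H⁺] gives log[H⁺] = -1.253, so pH = 1.25.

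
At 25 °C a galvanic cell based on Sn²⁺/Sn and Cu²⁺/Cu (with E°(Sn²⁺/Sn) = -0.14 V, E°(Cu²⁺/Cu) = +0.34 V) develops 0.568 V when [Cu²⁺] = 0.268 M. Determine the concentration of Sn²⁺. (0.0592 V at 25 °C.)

2.9 × 10^-4 M

From the Nernst equation, log Q = n(E° − E)/0.0592 = 2(0.48 − 0.568)/0.0592 = -2.973, so Q = 0.00106.
With Q = [Sn²⁺]/[Cu²⁺] and the known concentrations, [Sn²⁺] in the numerator gives [Sn²⁺] = 2.9 × 10^-4 M.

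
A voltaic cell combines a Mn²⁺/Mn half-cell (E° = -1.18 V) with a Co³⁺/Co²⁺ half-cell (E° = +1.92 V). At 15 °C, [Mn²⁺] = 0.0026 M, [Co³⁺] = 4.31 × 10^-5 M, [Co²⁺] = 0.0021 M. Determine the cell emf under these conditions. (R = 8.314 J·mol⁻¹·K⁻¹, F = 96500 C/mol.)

The Co³⁺/Co²⁺ couple has the higher reduction potential and acts as the cathode, so E°_cell = +1.92 − (-1.18) = 3.10 V.
Balancing electrons gives n = 2; the reaction quotient is Q = [Mn²⁺]·[Co²⁺]^2/[Co³⁺]^2 = 6.17.
E = E° − (RT/nF) ln Q = 3.10 − (8.314×288)/(2×96500) × (1.820) = 3.100 − 0.023 = 3.077 V.

3.08 V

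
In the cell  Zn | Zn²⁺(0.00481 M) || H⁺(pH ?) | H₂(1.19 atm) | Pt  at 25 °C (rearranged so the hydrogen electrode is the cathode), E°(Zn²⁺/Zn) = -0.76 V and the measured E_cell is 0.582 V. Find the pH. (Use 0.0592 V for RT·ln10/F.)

pH = 4.13

E°_cell = 0.76 V and n = 2.
log Q = n(E° − E)/0.0592 = 2×(0.76 − 0.582)/0.0592 = 6.014.
With Q = [Zn²⁺]·P(H₂) / [H⁺]^2, solving for [H⁺] gives log[H⁺] = -4.128, so pH = 4.13.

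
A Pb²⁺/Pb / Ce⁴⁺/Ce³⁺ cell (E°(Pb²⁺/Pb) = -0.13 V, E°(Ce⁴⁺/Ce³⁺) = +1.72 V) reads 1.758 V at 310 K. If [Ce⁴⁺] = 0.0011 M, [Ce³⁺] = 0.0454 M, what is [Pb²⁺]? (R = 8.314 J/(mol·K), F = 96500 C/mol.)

0.58 M

From the Nernst equation, ln Q = nF(E° − E)/RT = 2×96500×(1.85 − 1.758)/(8.314×310) = 6.889, so Q = 982.
With Q = [Pb²⁺]·[Ce³⁺]^2/[Ce⁴⁺]^2 and the known concentrations, [Pb²⁺] in the numerator gives [Pb²⁺] = 0.58 M.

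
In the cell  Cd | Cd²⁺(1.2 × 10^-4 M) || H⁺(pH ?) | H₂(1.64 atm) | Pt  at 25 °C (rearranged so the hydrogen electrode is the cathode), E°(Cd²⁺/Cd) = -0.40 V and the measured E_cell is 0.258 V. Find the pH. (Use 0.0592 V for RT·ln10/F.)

pH = 4.25

E°_cell = 0.40 V and n = 2.
log Q = n(E° − E)/0.0592 = 2×(0.40 − 0.258)/0.0592 = 4.797.
With Q = [Cd²⁺]·P(H₂) / [H⁺]^2, solving for [H⁺] gives log[H⁺] = -4.252, so pH = 4.25.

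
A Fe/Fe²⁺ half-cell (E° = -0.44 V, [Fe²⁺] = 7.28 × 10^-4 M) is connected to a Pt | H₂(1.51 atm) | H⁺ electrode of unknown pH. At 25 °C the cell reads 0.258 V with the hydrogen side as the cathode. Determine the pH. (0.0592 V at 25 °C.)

E°_cell = 0.44 V and n = 2.
log Q = n(E° − E)/0.0592 = 2×(0.44 − 0.258)/0.0592 = 6.149.
With Q = [Fe²⁺]·P(H₂) / [H⁺]^2, solving for [H⁺] gives log[H⁺] = -4.554, so pH = 4.55.

pH = 4.55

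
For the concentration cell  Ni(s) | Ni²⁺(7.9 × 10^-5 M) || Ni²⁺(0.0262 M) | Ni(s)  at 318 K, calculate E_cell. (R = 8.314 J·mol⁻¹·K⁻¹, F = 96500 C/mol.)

0.080 V

Both half-cells are Ni²⁺/Ni, so E°_cell = 0. The concentrated side is the cathode; the cell reaction moves Ni²⁺ from high to low concentration with n = 2.
Q = [Ni²⁺]_dilute/[Ni²⁺]_conc = 7.9 × 10^-5/0.0262 = 0.00302.
E = 0 − (RT/nF) ln Q = −((8.314×318)/(2×96500))(-5.804) = 0.0795 V.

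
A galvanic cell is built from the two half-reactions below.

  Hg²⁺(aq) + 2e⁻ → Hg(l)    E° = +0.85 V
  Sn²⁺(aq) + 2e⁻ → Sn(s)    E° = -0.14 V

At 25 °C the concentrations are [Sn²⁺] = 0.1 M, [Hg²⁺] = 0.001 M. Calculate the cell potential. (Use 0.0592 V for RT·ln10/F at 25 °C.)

The Hg²⁺/Hg couple has the higher reduction potential and acts as the cathode, so E°_cell = +0.85 − (-0.14) = 0.99 V.
Balancing electrons gives n = 2; the reaction quotient is Q = [Sn²⁺]/[Hg²⁺] = 100.
At 25 °C, E = E° − (0.0592/n) log Q = 0.99 − (0.0592/2)(2.000) = 0.990 − 0.059 = 0.931 V.

0.931 V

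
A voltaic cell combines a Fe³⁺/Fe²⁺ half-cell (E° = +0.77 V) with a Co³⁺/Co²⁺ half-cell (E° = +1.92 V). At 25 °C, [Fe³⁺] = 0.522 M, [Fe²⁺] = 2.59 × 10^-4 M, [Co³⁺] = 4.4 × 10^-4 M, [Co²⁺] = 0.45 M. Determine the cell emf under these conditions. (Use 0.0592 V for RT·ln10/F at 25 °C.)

0.776 V

The Co³⁺/Co²⁺ couple has the higher reduction potential and acts as the cathode, so E°_cell = +1.92 − (+0.77) = 1.15 V.
Balancing electrons gives n = 1; the reaction quotient is Q = [Fe³⁺]·[Co²⁺]/([Fe²⁺]·[Co³⁺]) = 2.06 × 10^6.
At 25 °C, E = E° − (0.0592/n) log Q = 1.15 − (0.0592/1)(6.314) = 1.150 − 0.374 = 0.776 V.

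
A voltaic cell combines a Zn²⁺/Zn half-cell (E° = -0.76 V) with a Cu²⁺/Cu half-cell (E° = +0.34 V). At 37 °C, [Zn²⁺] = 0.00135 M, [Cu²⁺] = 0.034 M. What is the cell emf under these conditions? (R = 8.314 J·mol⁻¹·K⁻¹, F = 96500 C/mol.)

The Cu²⁺/Cu couple has the higher reduction potential and acts as the cathode, so E°_cell = +0.34 − (-0.76) = 1.10 V.
Balancing electrons gives n = 2; the reaction quotient is Q = [Zn²⁺]/[Cu²⁺] = 0.0397.
E = E° − (RT/nF) ln Q = 1.10 − (8.314×310)/(2×96500) × (-3.226) = 1.100 + 0.043 = 1.143 V.

1.14 V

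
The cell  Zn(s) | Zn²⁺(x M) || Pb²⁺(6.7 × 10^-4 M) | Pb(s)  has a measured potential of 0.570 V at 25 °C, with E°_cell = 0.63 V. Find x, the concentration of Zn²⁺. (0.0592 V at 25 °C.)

0.071 M

From the Nernst equation, log Q = n(E° − E)/0.0592 = 2(0.63 − 0.570)/0.0592 = 2.027, so Q = 106.
With Q = [Zn²⁺]/[Pb²⁺] and the known concentrations, [Zn²⁺] in the numerator gives [Zn²⁺] = 0.071 M.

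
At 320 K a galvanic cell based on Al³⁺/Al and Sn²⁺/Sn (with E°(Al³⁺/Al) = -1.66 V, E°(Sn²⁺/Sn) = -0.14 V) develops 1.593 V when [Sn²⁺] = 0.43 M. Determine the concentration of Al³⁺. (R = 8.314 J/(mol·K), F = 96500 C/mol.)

1 × 10^-4 M

From the Nernst equation, ln Q = nF(E° − E)/RT = 6×96500×(1.52 − 1.593)/(8.314×320) = -15.887, so Q = 1.26 × 10^-7.
With Q = [Al³⁺]^2/[Sn²⁺]^3 and the known concentrations, [Al³⁺]^2 in the numerator gives [Al³⁺] = 1 × 10^-4 M.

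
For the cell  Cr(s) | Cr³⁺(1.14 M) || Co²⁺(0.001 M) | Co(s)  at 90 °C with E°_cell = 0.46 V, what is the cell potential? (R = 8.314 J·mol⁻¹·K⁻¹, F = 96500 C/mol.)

Balancing electrons gives n = 6; the reaction quotient is Q = [Cr³⁺]^2/[Co²⁺]^3 = 1.3 × 10^9.
E = E° − (RT/nF) ln Q = 0.46 − (8.314×363)/(6×96500) × (20.985) = 0.460 − 0.109 = 0.351 V.

0.351 V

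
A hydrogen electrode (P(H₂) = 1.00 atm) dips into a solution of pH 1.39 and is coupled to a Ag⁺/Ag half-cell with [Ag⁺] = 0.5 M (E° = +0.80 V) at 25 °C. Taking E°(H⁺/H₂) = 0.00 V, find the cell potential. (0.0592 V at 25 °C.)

The Ag⁺/Ag couple is the cathode, so E°_cell = 0.80 V; n = 2.
[H⁺] = 10^(−1.39) = 0.041 M, and Q = [H⁺]^2 / ([Ag⁺]^2·P(H₂)) = 0.00664.
E = E° − (0.0592/2) log Q = 0.80 − (0.0592/2)(-2.178) = 0.864 V.

0.86 V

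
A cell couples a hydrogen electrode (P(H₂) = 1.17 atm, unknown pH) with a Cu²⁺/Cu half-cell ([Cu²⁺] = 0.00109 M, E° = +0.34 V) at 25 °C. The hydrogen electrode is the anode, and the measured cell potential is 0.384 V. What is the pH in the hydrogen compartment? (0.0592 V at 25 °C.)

pH = 2.19

E°_cell = 0.34 V and n = 2.
log Q = n(E° − E)/0.0592 = 2×(0.34 − 0.384)/0.0592 = -1.486.
With Q = [H⁺]^2 / ([Cu²⁺]·P(H₂)), solving for [H⁺] gives log[H⁺] = -2.190, so pH = 2.19.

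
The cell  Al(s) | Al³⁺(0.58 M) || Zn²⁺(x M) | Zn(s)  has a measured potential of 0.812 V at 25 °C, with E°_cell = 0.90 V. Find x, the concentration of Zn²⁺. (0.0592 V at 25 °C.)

7.4 × 10^-4 M

From the Nernst equation, log Q = n(E° − E)/0.0592 = 6(0.90 − 0.812)/0.0592 = 8.919, so Q = 8.3 × 10^8.
With Q = [Al³⁺]^2/[Zn²⁺]^3 and the known concentrations, [Zn²⁺]^3 in the denominator gives [Zn²⁺] = 7.4 × 10^-4 M.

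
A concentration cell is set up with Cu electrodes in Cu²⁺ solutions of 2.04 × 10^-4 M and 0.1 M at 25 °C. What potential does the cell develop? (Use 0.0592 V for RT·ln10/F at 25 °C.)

0.080 V

Both half-cells are Cu²⁺/Cu, so E°_cell = 0. The concentrated side is the cathode; the cell reaction moves Cu²⁺ from high to low concentration with n = 2.
Q = [Cu²⁺]_dilute/[Cu²⁺]_conc = 2.04 × 10^-4/0.1 = 0.00204.
E = 0 − (0.0592/2) log Q = −(0.0592/2)(-2.690) = 0.0796 V.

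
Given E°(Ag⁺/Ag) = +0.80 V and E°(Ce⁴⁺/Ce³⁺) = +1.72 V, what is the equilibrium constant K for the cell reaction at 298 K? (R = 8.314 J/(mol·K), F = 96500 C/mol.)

E°_cell = +1.72 − (+0.80) = 0.92 V, with n = 1 electron transferred.
At equilibrium E = 0, so the Nernst equation gives ln K = nFE°/RT = (1)(96500)(0.92)/((8.314)(298)) = 35.83.
K = e^35.83 = 3.6 × 10^15.

3.6 × 10^15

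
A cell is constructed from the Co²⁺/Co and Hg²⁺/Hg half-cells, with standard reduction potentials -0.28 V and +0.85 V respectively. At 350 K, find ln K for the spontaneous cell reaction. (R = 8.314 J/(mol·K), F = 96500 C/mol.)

ln K = 74.9

E°_cell = +0.85 − (-0.28) = 1.13 V, with n = 2 electrons transferred.
At equilibrium E = 0, so the Nernst equation gives ln K = nFE°/RT = (2)(96500)(1.13)/((8.314)(350)) = 74.95.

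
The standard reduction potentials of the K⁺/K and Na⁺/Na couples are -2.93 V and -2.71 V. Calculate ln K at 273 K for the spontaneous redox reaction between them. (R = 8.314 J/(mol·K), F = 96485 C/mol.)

ln K = 9.4

E°_cell = -2.71 − (-2.93) = 0.22 V, with n = 1 electron transferred.
At equilibrium E = 0, so the Nernst equation gives ln K = nFE°/RT = (1)(96485)(0.22)/((8.314)(273)) = 9.35.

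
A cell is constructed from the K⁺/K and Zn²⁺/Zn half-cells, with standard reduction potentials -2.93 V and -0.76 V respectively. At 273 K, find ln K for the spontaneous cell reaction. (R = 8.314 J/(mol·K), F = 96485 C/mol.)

E°_cell = -0.76 − (-2.93) = 2.17 V, with n = 2 electrons transferred.
At equilibrium E = 0, so the Nernst equation gives ln K = nFE°/RT = (2)(96485)(2.17)/((8.314)(273)) = 184.49.

ln K = 184.5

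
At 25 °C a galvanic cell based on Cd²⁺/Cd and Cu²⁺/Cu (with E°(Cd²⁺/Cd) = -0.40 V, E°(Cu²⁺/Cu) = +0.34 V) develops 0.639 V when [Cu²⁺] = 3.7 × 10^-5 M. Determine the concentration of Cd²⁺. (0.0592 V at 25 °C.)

0.096 M

From the Nernst equation, log Q = n(E° − E)/0.0592 = 2(0.74 − 0.639)/0.0592 = 3.412, so Q = 2580.
With Q = [Cd²⁺]/[Cu²⁺] and the known concentrations, [Cd²⁺] in the numerator gives [Cd²⁺] = 0.096 M.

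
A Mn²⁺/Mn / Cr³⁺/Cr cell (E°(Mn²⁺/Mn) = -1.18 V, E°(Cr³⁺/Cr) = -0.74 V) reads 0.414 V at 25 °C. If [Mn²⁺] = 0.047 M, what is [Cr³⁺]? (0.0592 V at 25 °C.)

From the Nernst equation, log Q = n(E° − E)/0.0592 = 6(0.44 − 0.414)/0.0592 = 2.635, so Q = 432.
With Q = [Mn²⁺]^3/[Cr³⁺]^2 and the known concentrations, [Cr³⁺]^2 in the denominator gives [Cr³⁺] = 4.9 × 10^-4 M.

4.9 × 10^-4 M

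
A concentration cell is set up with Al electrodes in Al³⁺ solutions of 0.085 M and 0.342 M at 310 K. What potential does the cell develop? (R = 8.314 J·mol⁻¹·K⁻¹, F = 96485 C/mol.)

0.012 V

Both half-cells are Al³⁺/Al, so E°_cell = 0. The concentrated side is the cathode; the cell reaction moves Al³⁺ from high to low concentration with n = 3.
Q = [Al³⁺]_dilute/[Al³⁺]_conc = 0.085/0.342 = 0.249.
E = 0 − (RT/nF) ln Q = −((8.314×310)/(3×96485))(-1.392) = 0.0124 V.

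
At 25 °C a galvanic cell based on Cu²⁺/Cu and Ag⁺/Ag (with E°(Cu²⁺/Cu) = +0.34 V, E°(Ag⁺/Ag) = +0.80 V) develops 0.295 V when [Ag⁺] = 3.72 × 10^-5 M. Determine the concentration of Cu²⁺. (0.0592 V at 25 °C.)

From the Nernst equation, log Q = n(E° − E)/0.0592 = 2(0.46 − 0.295)/0.0592 = 5.574, so Q = 3.75 × 10^5.
With Q = [Cu²⁺]/[Ag⁺]^2 and the known concentrations, [Cu²⁺] in the numerator gives [Cu²⁺] = 5.2 × 10^-4 M.

5.2 × 10^-4 M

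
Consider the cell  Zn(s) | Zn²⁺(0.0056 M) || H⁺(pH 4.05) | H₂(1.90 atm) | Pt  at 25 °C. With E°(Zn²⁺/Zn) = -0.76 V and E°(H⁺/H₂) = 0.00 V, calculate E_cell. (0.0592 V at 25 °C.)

The hydrogen couple is the cathode, so E°_cell = 0.76 V; n = 2.
[H⁺] = 10^(−4.05) = 8.9 × 10^-5 M, and Q = [Zn²⁺]·P(H₂) / [H⁺]^2 = 1.34 × 10^6.
E = E° − (0.0592/2) log Q = 0.76 − (0.0592/2)(6.127) = 0.579 V.

0.58 V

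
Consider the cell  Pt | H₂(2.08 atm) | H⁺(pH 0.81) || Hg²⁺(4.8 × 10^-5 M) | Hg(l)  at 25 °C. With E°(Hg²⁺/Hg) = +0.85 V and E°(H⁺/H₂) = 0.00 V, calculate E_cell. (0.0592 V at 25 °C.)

The Hg²⁺/Hg couple is the cathode, so E°_cell = 0.85 V; n = 2.
[H⁺] = 10^(−0.81) = 0.15 M, and Q = [H⁺]^2 / ([Hg²⁺]·P(H₂)) = 240.
E = E° − (0.0592/2) log Q = 0.85 − (0.0592/2)(2.381) = 0.780 V.

0.78 V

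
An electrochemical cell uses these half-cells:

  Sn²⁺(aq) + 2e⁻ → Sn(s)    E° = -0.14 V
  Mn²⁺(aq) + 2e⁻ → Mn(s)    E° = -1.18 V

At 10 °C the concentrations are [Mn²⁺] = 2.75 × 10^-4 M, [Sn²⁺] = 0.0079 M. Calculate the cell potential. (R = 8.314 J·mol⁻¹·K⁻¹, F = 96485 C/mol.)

The Sn²⁺/Sn couple has the higher reduction potential and acts as the cathode, so E°_cell = -0.14 − (-1.18) = 1.04 V.
Balancing electrons gives n = 2; the reaction quotient is Q = [Mn²⁺]/[Sn²⁺] = 0.0348.
E = E° − (RT/nF) ln Q = 1.04 − (8.314×283)/(2×96485) × (-3.358) = 1.040 + 0.041 = 1.081 V.

1.08 V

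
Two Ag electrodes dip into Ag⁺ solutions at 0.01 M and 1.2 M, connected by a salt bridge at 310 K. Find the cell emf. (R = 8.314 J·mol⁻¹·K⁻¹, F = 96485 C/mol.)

Both half-cells are Ag⁺/Ag, so E°_cell = 0. The concentrated side is the cathode; the cell reaction moves Ag⁺ from high to low concentration with n = 1.
Q = [Ag⁺]_dilute/[Ag⁺]_conc = 0.01/1.2 = 0.00833.
E = 0 − (RT/nF) ln Q = −((8.314×310)/(1×96485))(-4.787) = 0.1279 V.

0.13 V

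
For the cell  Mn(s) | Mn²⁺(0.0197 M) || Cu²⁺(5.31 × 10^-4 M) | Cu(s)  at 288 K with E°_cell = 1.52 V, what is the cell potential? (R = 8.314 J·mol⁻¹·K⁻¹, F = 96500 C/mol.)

1.48 V

Balancing electrons gives n = 2; the reaction quotient is Q = [Mn²⁺]/[Cu²⁺] = 37.1.
E = E° − (RT/nF) ln Q = 1.52 − (8.314×288)/(2×96500) × (3.614) = 1.520 − 0.045 = 1.475 V.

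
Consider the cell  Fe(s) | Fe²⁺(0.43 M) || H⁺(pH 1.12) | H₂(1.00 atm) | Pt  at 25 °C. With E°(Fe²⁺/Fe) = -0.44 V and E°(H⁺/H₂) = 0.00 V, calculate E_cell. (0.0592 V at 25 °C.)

0.38 V

The hydrogen couple is the cathode, so E°_cell = 0.44 V; n = 2.
[H⁺] = 10^(−1.12) = 0.076 M, and Q = [Fe²⁺]·P(H₂) / [H⁺]^2 = 74.7.
E = E° − (0.0592/2) log Q = 0.44 − (0.0592/2)(1.873) = 0.385 V.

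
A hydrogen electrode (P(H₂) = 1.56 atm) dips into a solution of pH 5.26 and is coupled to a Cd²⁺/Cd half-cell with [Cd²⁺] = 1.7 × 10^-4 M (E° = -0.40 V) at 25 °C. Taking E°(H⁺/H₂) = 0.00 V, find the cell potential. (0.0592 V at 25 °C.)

0.19 V

The hydrogen couple is the cathode, so E°_cell = 0.40 V; n = 2.
[H⁺] = 10^(−5.26) = 5.5 × 10^-6 M, and Q = [Cd²⁺]·P(H₂) / [H⁺]^2 = 8.78 × 10^6.
E = E° − (0.0592/2) log Q = 0.40 − (0.0592/2)(6.944) = 0.194 V.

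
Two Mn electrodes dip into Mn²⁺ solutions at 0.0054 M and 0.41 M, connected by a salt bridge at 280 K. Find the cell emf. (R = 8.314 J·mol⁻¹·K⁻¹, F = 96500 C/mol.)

0.052 V

Both half-cells are Mn²⁺/Mn, so E°_cell = 0. The concentrated side is the cathode; the cell reaction moves Mn²⁺ from high to low concentration with n = 2.
Q = [Mn²⁺]_dilute/[Mn²⁺]_conc = 0.0054/0.41 = 0.0132.
E = 0 − (RT/nF) ln Q = −((8.314×280)/(2×96500))(-4.330) = 0.0522 V.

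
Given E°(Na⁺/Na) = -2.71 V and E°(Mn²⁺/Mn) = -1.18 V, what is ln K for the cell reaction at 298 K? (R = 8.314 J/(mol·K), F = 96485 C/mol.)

E°_cell = -1.18 − (-2.71) = 1.53 V, with n = 2 electrons transferred.
At equilibrium E = 0, so the Nernst equation gives ln K = nFE°/RT = (2)(96485)(1.53)/((8.314)(298)) = 119.17.

ln K = 119.2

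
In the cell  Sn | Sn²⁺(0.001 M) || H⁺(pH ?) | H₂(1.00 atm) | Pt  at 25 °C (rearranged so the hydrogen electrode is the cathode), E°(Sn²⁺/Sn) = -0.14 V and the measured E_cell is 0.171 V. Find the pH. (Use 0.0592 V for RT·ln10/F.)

pH = 0.98

E°_cell = 0.14 V and n = 2.
log Q = n(E° − E)/0.0592 = 2×(0.14 − 0.171)/0.0592 = -1.047.
With Q = [Sn²⁺]·P(H₂) / [H⁺]^2, solving for [H⁺] gives log[H⁺] = -0.976, so pH = 0.98.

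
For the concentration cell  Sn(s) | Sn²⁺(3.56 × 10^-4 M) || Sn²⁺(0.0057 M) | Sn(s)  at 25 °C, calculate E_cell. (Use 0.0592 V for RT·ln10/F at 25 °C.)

0.036 V

Both half-cells are Sn²⁺/Sn, so E°_cell = 0. The concentrated side is the cathode; the cell reaction moves Sn²⁺ from high to low concentration with n = 2.
Q = [Sn²⁺]_dilute/[Sn²⁺]_conc = 3.56 × 10^-4/0.0057 = 0.0625.
E = 0 − (0.0592/2) log Q = −(0.0592/2)(-1.204) = 0.0356 V.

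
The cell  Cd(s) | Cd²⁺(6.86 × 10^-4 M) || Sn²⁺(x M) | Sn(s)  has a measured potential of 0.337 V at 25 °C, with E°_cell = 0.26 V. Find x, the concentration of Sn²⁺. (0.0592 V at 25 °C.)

0.27 M

From the Nernst equation, log Q = n(E° − E)/0.0592 = 2(0.26 − 0.337)/0.0592 = -2.601, so Q = 0.00250.
With Q = [Cd²⁺]/[Sn²⁺] and the known concentrations, [Sn²⁺] in the denominator gives [Sn²⁺] = 0.27 M.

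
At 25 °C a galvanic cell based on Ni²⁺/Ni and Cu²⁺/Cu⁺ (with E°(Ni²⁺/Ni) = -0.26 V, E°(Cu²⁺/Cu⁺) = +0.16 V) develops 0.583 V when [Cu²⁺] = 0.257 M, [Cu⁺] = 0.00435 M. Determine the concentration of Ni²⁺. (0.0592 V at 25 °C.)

From the Nernst equation, log Q = n(E° − E)/0.0592 = 2(0.42 − 0.583)/0.0592 = -5.507, so Q = 3.11 × 10^-6.
With Q = [Ni²⁺]·[Cu⁺]^2/[Cu²⁺]^2 and the known concentrations, [Ni²⁺] in the numerator gives [Ni²⁺] = 0.011 M.

0.011 M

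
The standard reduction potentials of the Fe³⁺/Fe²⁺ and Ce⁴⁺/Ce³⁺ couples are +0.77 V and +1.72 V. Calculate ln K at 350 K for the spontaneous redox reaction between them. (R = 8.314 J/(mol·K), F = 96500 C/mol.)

E°_cell = +1.72 − (+0.77) = 0.95 V, with n = 1 electron transferred.
At equilibrium E = 0, so the Nernst equation gives ln K = nFE°/RT = (1)(96500)(0.95)/((8.314)(350)) = 31.50.

ln K = 31.5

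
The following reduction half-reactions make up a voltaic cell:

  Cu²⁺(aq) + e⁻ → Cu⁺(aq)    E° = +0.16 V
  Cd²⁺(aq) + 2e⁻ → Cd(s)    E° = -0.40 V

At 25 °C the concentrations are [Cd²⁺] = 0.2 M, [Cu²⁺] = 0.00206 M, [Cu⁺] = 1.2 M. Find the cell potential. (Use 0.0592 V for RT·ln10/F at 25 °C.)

0.417 V

The Cu²⁺/Cu⁺ couple has the higher reduction potential and acts as the cathode, so E°_cell = +0.16 − (-0.40) = 0.56 V.
Balancing electrons gives n = 2; the reaction quotient is Q = [Cd²⁺]·[Cu⁺]^2/[Cu²⁺]^2 = 6.79 × 10^4.
At 25 °C, E = E° − (0.0592/n) log Q = 0.56 − (0.0592/2)(4.832) = 0.560 − 0.143 = 0.417 V.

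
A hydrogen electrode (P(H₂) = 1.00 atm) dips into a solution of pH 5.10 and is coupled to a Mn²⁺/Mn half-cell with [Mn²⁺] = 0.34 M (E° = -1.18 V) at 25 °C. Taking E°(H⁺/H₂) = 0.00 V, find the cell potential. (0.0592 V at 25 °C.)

The hydrogen couple is the cathode, so E°_cell = 1.18 V; n = 2.
[H⁺] = 10^(−5.10) = 7.9 × 10^-6 M, and Q = [Mn²⁺]·P(H₂) / [H⁺]^2 = 5.39 × 10^9.
E = E° − (0.0592/2) log Q = 1.18 − (0.0592/2)(9.731) = 0.892 V.

0.89 V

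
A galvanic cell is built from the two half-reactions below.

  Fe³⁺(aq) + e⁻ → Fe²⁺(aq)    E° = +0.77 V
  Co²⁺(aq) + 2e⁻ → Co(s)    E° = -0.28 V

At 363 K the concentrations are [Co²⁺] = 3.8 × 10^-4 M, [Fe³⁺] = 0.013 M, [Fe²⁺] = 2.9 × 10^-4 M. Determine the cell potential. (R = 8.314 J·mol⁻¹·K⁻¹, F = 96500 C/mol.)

1.29 V

The Fe³⁺/Fe²⁺ couple has the higher reduction potential and acts as the cathode, so E°_cell = +0.77 − (-0.28) = 1.05 V.
Balancing electrons gives n = 2; the reaction quotient is Q = [Co²⁺]·[Fe²⁺]^2/[Fe³⁺]^2 = 1.89 × 10^-7.
E = E° − (RT/nF) ln Q = 1.05 − (8.314×363)/(2×96500) × (-15.481) = 1.050 + 0.242 = 1.292 V.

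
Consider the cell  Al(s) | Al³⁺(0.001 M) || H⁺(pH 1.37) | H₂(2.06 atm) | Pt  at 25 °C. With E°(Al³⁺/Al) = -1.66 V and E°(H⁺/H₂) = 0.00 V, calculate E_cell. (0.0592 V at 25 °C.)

The hydrogen couple is the cathode, so E°_cell = 1.66 V; n = 6.
[H⁺] = 10^(−1.37) = 0.043 M, and Q = [Al³⁺]^2·P(H₂)^3 / [H⁺]^6 = 1450.
E = E° − (0.0592/6) log Q = 1.66 − (0.0592/6)(3.162) = 1.629 V.

1.63 V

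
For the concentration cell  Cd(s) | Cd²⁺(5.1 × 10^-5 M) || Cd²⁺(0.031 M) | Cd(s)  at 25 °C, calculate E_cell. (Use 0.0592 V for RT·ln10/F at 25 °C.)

Both half-cells are Cd²⁺/Cd, so E°_cell = 0. The concentrated side is the cathode; the cell reaction moves Cd²⁺ from high to low concentration with n = 2.
Q = [Cd²⁺]_dilute/[Cd²⁺]_conc = 5.1 × 10^-5/0.031 = 0.00165.
E = 0 − (0.0592/2) log Q = −(0.0592/2)(-2.784) = 0.0824 V.

0.082 V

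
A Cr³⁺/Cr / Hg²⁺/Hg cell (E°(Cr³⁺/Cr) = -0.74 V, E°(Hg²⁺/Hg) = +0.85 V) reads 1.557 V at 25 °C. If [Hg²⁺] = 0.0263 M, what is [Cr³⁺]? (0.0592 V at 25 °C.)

0.2 M

From the Nernst equation, log Q = n(E° − E)/0.0592 = 6(1.59 − 1.557)/0.0592 = 3.345, so Q = 2210.
With Q = [Cr³⁺]^2/[Hg²⁺]^3 and the known concentrations, [Cr³⁺]^2 in the numerator gives [Cr³⁺] = 0.2 M.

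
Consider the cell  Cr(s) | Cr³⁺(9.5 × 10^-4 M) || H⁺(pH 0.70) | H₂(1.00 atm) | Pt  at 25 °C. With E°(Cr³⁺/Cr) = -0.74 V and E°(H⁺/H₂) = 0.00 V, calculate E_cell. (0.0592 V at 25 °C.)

The hydrogen couple is the cathode, so E°_cell = 0.74 V; n = 6.
[H⁺] = 10^(−0.70) = 0.20 M, and Q = [Cr³⁺]^2·P(H₂)^3 / [H⁺]^6 = 0.0143.
E = E° − (0.0592/6) log Q = 0.74 − (0.0592/6)(-1.845) = 0.758 V.

0.76 V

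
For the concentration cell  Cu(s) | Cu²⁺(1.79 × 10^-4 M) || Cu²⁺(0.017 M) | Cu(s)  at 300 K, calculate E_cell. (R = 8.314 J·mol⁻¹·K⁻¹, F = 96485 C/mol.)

0.059 V

Both half-cells are Cu²⁺/Cu, so E°_cell = 0. The concentrated side is the cathode; the cell reaction moves Cu²⁺ from high to low concentration with n = 2.
Q = [Cu²⁺]_dilute/[Cu²⁺]_conc = 1.79 × 10^-4/0.017 = 0.0105.
E = 0 − (RT/nF) ln Q = −((8.314×300)/(2×96485))(-4.554) = 0.0589 V.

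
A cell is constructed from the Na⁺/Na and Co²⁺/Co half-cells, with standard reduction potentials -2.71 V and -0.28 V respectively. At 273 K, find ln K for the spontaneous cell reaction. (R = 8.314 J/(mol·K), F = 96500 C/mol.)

E°_cell = -0.28 − (-2.71) = 2.43 V, with n = 2 electrons transferred.
At equilibrium E = 0, so the Nernst equation gives ln K = nFE°/RT = (2)(96500)(2.43)/((8.314)(273)) = 206.63.

ln K = 206.6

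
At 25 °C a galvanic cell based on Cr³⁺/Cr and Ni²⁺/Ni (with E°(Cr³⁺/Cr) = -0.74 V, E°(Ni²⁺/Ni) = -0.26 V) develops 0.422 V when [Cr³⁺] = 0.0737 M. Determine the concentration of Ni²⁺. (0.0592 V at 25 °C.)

From the Nernst equation, log Q = n(E° − E)/0.0592 = 6(0.48 − 0.422)/0.0592 = 5.878, so Q = 7.56 × 10^5.
With Q = [Cr³⁺]^2/[Ni²⁺]^3 and the known concentrations, [Ni²⁺]^3 in the denominator gives [Ni²⁺] = 0.0019 M.

0.0019 M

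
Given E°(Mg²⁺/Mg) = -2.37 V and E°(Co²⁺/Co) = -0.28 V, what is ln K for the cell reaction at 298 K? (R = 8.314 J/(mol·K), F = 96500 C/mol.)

E°_cell = -0.28 − (-2.37) = 2.09 V, with n = 2 electrons transferred.
At equilibrium E = 0, so the Nernst equation gives ln K = nFE°/RT = (2)(96500)(2.09)/((8.314)(298)) = 162.81.

ln K = 162.8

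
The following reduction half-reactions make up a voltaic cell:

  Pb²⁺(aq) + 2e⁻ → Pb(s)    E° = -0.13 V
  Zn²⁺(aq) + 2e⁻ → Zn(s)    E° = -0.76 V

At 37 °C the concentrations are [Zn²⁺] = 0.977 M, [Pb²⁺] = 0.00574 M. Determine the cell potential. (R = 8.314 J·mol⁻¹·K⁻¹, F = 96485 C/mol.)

0.561 V

The Pb²⁺/Pb couple has the higher reduction potential and acts as the cathode, so E°_cell = -0.13 − (-0.76) = 0.63 V.
Balancing electrons gives n = 2; the reaction quotient is Q = [Zn²⁺]/[Pb²⁺] = 170.
E = E° − (RT/nF) ln Q = 0.63 − (8.314×310)/(2×96485) × (5.137) = 0.630 − 0.069 = 0.561 V.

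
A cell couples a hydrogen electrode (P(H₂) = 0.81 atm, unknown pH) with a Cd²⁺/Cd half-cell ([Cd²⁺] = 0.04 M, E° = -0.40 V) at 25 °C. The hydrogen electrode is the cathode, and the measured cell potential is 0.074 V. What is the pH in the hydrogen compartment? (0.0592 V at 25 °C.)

pH = 6.25

E°_cell = 0.40 V and n = 2.
log Q = n(E° − E)/0.0592 = 2×(0.40 − 0.074)/0.0592 = 11.014.
With Q = [Cd²⁺]·P(H₂) / [H⁺]^2, solving for [H⁺] gives log[H⁺] = -6.251, so pH = 6.25.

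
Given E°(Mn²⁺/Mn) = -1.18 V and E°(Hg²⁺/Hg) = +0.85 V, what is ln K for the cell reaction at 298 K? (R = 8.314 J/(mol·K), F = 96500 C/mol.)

ln K = 158.1

E°_cell = +0.85 − (-1.18) = 2.03 V, with n = 2 electrons transferred.
At equilibrium E = 0, so the Nernst equation gives ln K = nFE°/RT = (2)(96500)(2.03)/((8.314)(298)) = 158.13.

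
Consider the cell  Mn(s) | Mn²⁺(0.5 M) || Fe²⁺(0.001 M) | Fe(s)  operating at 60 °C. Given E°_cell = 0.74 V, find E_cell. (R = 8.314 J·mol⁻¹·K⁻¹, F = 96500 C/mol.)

Balancing electrons gives n = 2; the reaction quotient is Q = [Mn²⁺]/[Fe²⁺] = 500.
E = E° − (RT/nF) ln Q = 0.74 − (8.314×333)/(2×96500) × (6.215) = 0.740 − 0.089 = 0.651 V.

0.651 V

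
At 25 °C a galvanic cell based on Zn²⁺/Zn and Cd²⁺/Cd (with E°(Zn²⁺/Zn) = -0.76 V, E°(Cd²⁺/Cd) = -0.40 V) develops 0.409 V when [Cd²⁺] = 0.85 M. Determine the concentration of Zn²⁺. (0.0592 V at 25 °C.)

From the Nernst equation, log Q = n(E° − E)/0.0592 = 2(0.36 − 0.409)/0.0592 = -1.655, so Q = 0.0221.
With Q = [Zn²⁺]/[Cd²⁺] and the known concentrations, [Zn²⁺] in the numerator gives [Zn²⁺] = 0.019 M.

0.019 M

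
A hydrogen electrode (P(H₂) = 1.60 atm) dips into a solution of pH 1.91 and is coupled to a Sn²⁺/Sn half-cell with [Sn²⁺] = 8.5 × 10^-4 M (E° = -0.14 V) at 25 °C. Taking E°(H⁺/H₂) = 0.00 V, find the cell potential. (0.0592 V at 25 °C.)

0.11 V

The hydrogen couple is the cathode, so E°_cell = 0.14 V; n = 2.
[H⁺] = 10^(−1.91) = 0.012 M, and Q = [Sn²⁺]·P(H₂) / [H⁺]^2 = 8.99.
E = E° − (0.0592/2) log Q = 0.14 − (0.0592/2)(0.954) = 0.112 V.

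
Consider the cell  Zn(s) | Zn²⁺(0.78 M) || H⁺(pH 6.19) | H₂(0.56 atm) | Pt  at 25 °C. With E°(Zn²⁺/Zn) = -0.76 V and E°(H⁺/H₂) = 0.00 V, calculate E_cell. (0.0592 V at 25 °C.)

0.40 V

The hydrogen couple is the cathode, so E°_cell = 0.76 V; n = 2.
[H⁺] = 10^(−6.19) = 6.5 × 10^-7 M, and Q = [Zn²⁺]·P(H₂) / [H⁺]^2 = 1.05 × 10^12.
E = E° − (0.0592/2) log Q = 0.76 − (0.0592/2)(12.020) = 0.404 V.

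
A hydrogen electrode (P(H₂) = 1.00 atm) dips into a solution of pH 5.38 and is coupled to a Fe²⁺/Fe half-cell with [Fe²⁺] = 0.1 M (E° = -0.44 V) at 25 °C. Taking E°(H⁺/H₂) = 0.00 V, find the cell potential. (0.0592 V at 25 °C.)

0.15 V

The hydrogen couple is the cathode, so E°_cell = 0.44 V; n = 2.
[H⁺] = 10^(−5.38) = 4.2 × 10^-6 M, and Q = [Fe²⁺]·P(H₂) / [H⁺]^2 = 5.75 × 10^9.
E = E° − (0.0592/2) log Q = 0.44 − (0.0592/2)(9.760) = 0.151 V.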